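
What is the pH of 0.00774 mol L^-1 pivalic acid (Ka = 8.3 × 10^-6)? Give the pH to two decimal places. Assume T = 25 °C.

pH = 3.60

(CH3)3CCOOH ⇌ (CH3)3CCOO- + H+
Ka = [H+]²/(0.00774 − [H+]) = 8.3 × 10^-6
Assume [H+] ≪ 0.00774: [H+] ≈ √(8.3 × 10^-6 × 0.00774) = 2.53 × 10^-4 M
Check: 3.3% ionized — well under 5%, approximation valid.
pH = −log(2.53 × 10^-4) = 3.60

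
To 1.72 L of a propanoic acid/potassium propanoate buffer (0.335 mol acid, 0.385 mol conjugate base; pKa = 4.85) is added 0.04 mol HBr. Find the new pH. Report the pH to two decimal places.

pH = 4.81

Added H+ converts CH3CH2COO- to CH3CH2COOH: CH3CH2COOH → 0.375 mol, CH3CH2COO- → 0.345 mol.
pH = pKa + log(n_CH3CH2COO-/n_CH3CH2COOH) = 4.85 + log(0.345/0.375) = 4.85 + (-0.036)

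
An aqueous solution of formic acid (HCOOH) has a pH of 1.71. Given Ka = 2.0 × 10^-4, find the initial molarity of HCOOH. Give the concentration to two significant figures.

[H+] = 10^(-1.71) = 1.95 × 10^-2 M = x
Ka = x²/(C₀ − x) ⇒ C₀ = x + x²/Ka
C₀ = 1.95 × 10^-2 + (1.95 × 10^-2)²/(2.0 × 10^-4) = 1.92 M

C₀ = 1.9 M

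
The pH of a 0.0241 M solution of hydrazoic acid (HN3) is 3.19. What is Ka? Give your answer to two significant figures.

Ka = 1.8 × 10^-5

[H+] = 10^(-3.19) = 6.46 × 10^-4 M
At equilibrium [HA] = 0.0241 − 6.46 × 10^-4 = 2.35 × 10^-2 M
Ka = [H+][A-]/[HA] = (6.46 × 10^-4)² / 2.35 × 10^-2 = 1.8 × 10^-5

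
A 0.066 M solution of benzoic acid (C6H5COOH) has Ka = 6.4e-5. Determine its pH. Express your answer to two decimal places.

C6H5COOH ⇌ C6H5COO- + H+
From the ICE table, Ka = [H+]²/(0.066 − [H+]) = 6.4 × 10^-5.
Assume [H+] ≪ 0.066: [H+] ≈ √(6.4 × 10^-5 × 0.066) = 2.06 × 10^-3 M
pH = −log[H+] = −log(2.06 × 10^-3) = 2.69

pH = 2.69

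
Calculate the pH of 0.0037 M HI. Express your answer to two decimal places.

pH = 2.43

HI is a strong acid and dissociates completely, so [H+] = 0.0037 M.
pH = -log(0.0037) = 2.43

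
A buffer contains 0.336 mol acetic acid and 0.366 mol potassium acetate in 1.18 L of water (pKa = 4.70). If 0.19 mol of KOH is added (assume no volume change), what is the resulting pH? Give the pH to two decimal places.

pH = 5.28

After neutralization: n(CH3COOH) = 0.146 mol, n(CH3COO-) = 0.556 mol.
pH = pKa + log(n_CH3COO-/n_CH3COOH) = 4.70 + log(0.556/0.146) = 4.70 + (+0.581)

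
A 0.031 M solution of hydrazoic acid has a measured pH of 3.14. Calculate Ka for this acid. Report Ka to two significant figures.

[H+] = 10^(-3.14) = 7.24 × 10^-4 M
At equilibrium [HA] = 0.031 − 7.24 × 10^-4 = 3.03 × 10^-2 M
Ka = [H+][A-]/[HA] = (7.24 × 10^-4)² / 3.03 × 10^-2 = 1.7 × 10^-5

Ka = 1.7 × 10^-5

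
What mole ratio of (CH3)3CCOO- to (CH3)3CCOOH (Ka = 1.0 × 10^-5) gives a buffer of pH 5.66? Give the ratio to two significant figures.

ratio = 4.6

pKa = -log(1.0 × 10^-5) = 5.000
pH = pKa + log(r) ⇒ log(r) = 5.66 − 5.000 = +0.660
r = [(CH3)3CCOO-]/[(CH3)3CCOOH] = 10^(+0.660) = 4.57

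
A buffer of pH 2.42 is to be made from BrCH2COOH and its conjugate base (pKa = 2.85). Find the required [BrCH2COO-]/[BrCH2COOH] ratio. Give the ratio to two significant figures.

pH = pKa + log(r) ⇒ log(r) = 2.42 − 2.85 = -0.43
r = [BrCH2COO-]/[BrCH2COOH] = 10^(-0.43) = 0.372

ratio = 0.37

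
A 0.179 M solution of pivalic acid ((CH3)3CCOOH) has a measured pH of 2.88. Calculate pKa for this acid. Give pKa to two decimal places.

[H+] = 10^(-2.88) = 1.32 × 10^-3 M
At equilibrium [HA] = 0.179 − 1.32 × 10^-3 = 1.78 × 10^-1 M
Ka = [H+][A-]/[HA] = (1.32 × 10^-3)² / 1.78 × 10^-1 = 9.79 × 10^-6
pKa = -log(9.79 × 10^-6) = 5.01

pKa = 5.01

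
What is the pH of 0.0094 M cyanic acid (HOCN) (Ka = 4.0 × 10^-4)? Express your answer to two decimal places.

HOCN ⇌ OCN- + H+
Ka = x²/(0.0094 − x) = 4.0 × 10^-4
x is not negligible relative to C₀; solve x² + 0.0004·x − 3.76e-06 = 0.
x = (−Ka + √(Ka² + 4·Ka·C₀))/2 = 1.75 × 10^-3 M
pH = −log(1.75 × 10^-3) = 2.76

pH = 2.76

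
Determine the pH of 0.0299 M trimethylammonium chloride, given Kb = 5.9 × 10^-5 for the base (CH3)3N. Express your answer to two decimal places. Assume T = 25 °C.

(CH3)3NH+ is the conjugate acid of the weak base (CH3)3N.
Ka = Kw/Kb = 1.0×10^-14 / 5.9 × 10^-5 = 1.69 × 10^-10
Ka = [H+]²/(0.0299 − [H+]) = 1.69 × 10^-10
Assume [H+] ≪ 0.0299: [H+] ≈ √(1.69 × 10^-10 × 0.0299) = 2.25 × 10^-6 M
pH = −log[H+] = −log(2.25 × 10^-6) = 5.65

pH = 5.65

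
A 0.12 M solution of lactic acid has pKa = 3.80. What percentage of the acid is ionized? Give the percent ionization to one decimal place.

3.6%

CH3CH(OH)COOH ⇌ CH3CH(OH)COO- + H+; let x = [H+] at equilibrium.
Ka = 10^(−3.80) = 1.58 × 10^-4
x ≈ √(Ka·C₀) = √(1.58 × 10^-4 × 0.12) = 4.35 × 10^-3 M
% ionization = x/C₀ × 100% = 4.35 × 10^-3/0.12 × 100% = 3.6%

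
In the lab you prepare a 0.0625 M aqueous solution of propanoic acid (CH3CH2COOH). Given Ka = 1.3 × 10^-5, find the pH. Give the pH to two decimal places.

CH3CH2COOH ⇌ CH3CH2COO- + H+
From the ICE table, Ka = x²/(0.0625 − x) = 1.3 × 10^-5.
Assume x ≪ 0.0625: x ≈ √(1.3 × 10^-5 × 0.0625) = 9.01 × 10^-4 M
Check: 1.4% ionized — well under 5%, approximation valid.
pH = −log(9.01 × 10^-4) = 3.05

pH = 3.05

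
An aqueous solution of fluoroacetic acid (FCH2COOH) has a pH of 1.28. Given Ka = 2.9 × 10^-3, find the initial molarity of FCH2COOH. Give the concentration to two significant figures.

[H+] = 10^(-1.28) = 5.25 × 10^-2 M = x
Ka = x²/(C₀ − x) ⇒ C₀ = x + x²/Ka
C₀ = 5.25 × 10^-2 + (5.25 × 10^-2)²/(2.9 × 10^-3) = 1.00 M

C₀ = 1.0 M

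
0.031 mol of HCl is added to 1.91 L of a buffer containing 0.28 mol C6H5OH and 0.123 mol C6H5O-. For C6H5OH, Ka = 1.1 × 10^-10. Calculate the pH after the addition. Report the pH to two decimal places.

After neutralization: n(C6H5OH) = 0.311 mol, n(C6H5O-) = 0.092 mol.
pKa = −log(1.1 × 10^-10) = 9.959
pH = pKa + log(n_C6H5O-/n_C6H5OH) = 9.959 + log(0.092/0.311) = 9.959 + (-0.529)

pH = 9.43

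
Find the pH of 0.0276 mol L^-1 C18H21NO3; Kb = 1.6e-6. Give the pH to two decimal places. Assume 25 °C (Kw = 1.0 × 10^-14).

pH = 10.32

C18H21NO3 + H2O ⇌ C18H22NO3+ + OH-
Kb = [OH-]²/(0.0276 − [OH-]) = 1.6 × 10^-6
Assume [OH-] ≪ 0.0276: [OH-] ≈ √(1.6 × 10^-6 × 0.0276) = 2.10 × 10^-4 M
pOH = −log(2.10 × 10^-4) = 3.68; pH = 14.00 − 3.68 = 10.32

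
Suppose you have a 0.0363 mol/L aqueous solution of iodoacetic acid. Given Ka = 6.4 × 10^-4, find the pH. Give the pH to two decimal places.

pH = 2.35

ICH2COOH ⇌ ICH2COO- + H+
Ka = [H+]²/(0.0363 − [H+]) = 6.4 × 10^-4
Here C₀/Ka ≈ 56.7, so the small-[H+] approximation fails. Use the quadratic:
[H+] = (−Ka + √(Ka² + 4·Ka·C₀))/2 = 4.51 × 10^-3 M
pH = −log[H+] = −log(4.51 × 10^-3) = 2.35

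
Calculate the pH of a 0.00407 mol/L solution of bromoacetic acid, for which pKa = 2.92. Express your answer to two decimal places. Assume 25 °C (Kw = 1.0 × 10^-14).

BrCH2COOH ⇌ BrCH2COO- + H+
Ka = 10^(−2.92) = 1.20 × 10^-3
Ka = x²/(0.00407 − x) = 1.20 × 10^-3
x is not negligible relative to C₀; solve x² + 0.0012·x − 4.88e-06 = 0.
x = (−Ka + √(Ka² + 4·Ka·C₀))/2 = 1.69 × 10^-3 M
pH = −log[H+] = −log(1.69 × 10^-3) = 2.77

pH = 2.77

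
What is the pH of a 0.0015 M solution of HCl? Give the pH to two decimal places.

pH = 2.82

HCl is a strong acid and dissociates completely, so [H+] = 0.0015 M.
pH = -log(0.0015) = 2.82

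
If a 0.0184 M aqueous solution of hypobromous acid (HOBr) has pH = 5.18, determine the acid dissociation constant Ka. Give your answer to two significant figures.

[H+] = 10^(-5.18) = 6.61 × 10^-6 M
At equilibrium [HA] = 0.0184 − 6.61 × 10^-6 = 1.84 × 10^-2 M
Ka = [H+][A-]/[HA] = (6.61 × 10^-6)² / 1.84 × 10^-2 = 2.4 × 10^-9

Ka = 2.4 × 10^-9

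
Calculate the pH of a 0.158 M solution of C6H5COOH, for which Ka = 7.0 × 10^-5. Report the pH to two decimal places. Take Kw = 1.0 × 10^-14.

pH = 2.48

C6H5COOH ⇌ C6H5COO- + H+
Ka = [H+]²/(0.158 − [H+]) = 7.0 × 10^-5
Neglecting [H+] in the denominator: [H+] = √(7.0 × 10^-5 × 0.158) = 3.33 × 10^-3 M
Check: 2.1% ionized — well under 5%, approximation valid.
pH = −log[H+] = −log(3.33 × 10^-3) = 2.48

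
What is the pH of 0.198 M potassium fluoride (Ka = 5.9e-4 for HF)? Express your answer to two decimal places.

F- is the conjugate base of the weak acid HF.
Kb = Kw/Ka = 1.0×10^-14 / 5.9 × 10^-4 = 1.69 × 10^-11
Let x = [OH-] at equilibrium. Kb = x²/(0.198 − x).
Assume x ≪ 0.198: x ≈ √(1.69 × 10^-11 × 0.198) = 1.83 × 10^-6 M
pOH = 5.74, so pH = 14.00 − pOH = 8.26

pH = 8.26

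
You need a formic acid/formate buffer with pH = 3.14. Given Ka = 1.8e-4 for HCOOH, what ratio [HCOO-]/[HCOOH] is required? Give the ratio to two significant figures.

ratio = 0.25

pKa = -log(1.8 × 10^-4) = 3.745
pH = pKa + log(r) ⇒ log(r) = 3.14 − 3.745 = -0.605
r = [HCOO-]/[HCOOH] = 10^(-0.605) = 0.248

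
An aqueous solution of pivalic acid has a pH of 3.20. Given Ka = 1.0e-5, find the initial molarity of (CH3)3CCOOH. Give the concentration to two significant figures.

[H+] = 10^(-3.20) = 6.31 × 10^-4 M = x
Ka = x²/(C₀ − x) ⇒ C₀ = x + x²/Ka
C₀ = 6.31 × 10^-4 + (6.31 × 10^-4)²/(1.0 × 10^-5) = 4.04 × 10^-2 M

C₀ = 4.0 × 10^-2 M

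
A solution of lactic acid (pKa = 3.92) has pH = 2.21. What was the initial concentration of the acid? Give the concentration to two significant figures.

[H+] = 10^(-2.21) = 6.17 × 10^-3 M = x
Ka = 10^(−3.92) = 1.20 × 10^-4
Ka = x²/(C₀ − x) ⇒ C₀ = x + x²/Ka
C₀ = 6.17 × 10^-3 + (6.17 × 10^-3)²/(1.20 × 10^-4) = 3.23 × 10^-1 M

C₀ = 3.2 × 10^-1 M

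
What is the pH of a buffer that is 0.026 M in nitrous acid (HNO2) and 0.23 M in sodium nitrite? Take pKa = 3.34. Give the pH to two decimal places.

Using pH = pKa + log([base]/[acid]) with [base]/[acid] = 0.23/0.026:
pH = 3.34 + (+0.947) = 4.29

pH = 4.29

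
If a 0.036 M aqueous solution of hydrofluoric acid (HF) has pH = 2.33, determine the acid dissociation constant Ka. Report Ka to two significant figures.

[H+] = 10^(-2.33) = 4.68 × 10^-3 M
At equilibrium [HA] = 0.036 − 4.68 × 10^-3 = 3.13 × 10^-2 M
Ka = [H+][A-]/[HA] = (4.68 × 10^-3)² / 3.13 × 10^-2 = 7.0 × 10^-4

Ka = 7.0 × 10^-4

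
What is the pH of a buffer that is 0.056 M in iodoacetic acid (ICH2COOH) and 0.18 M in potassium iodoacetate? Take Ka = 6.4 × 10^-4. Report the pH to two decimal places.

pKa = −log(6.4 × 10^-4) = 3.194
pH = pKa + log([A⁻]/[HA]) = 3.194 + log(0.18/0.056)
pH = 3.194 + (+0.507) = 3.70

pH = 3.70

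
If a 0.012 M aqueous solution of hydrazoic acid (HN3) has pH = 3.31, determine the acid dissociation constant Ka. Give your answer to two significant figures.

[H+] = 10^(-3.31) = 4.90 × 10^-4 M
At equilibrium [HA] = 0.012 − 4.90 × 10^-4 = 1.15 × 10^-2 M
Ka = [H+][A-]/[HA] = (4.90 × 10^-4)² / 1.15 × 10^-2 = 2.1 × 10^-5

Ka = 2.1 × 10^-5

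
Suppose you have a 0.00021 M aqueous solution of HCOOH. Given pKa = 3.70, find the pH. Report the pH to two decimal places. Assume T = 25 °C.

pH = 3.89

HCOOH ⇌ HCOO- + H+
Ka = 10^(−3.70) = 2.00 × 10^-4
From the ICE table, Ka = x²/(0.00021 − x) = 2.00 × 10^-4.
The 5% rule fails; solving x² + Ka·x − Ka·C₀ = 0 exactly:
x = [−0.0002 + √(0.0002² + 1.68e-07)]/2 = 1.28 × 10^-4 M
pH = −log[H+] = −log(1.28 × 10^-4) = 3.89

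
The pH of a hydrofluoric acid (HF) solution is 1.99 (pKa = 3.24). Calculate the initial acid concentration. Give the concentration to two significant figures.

C₀ = 1.9 × 10^-1 M

[H+] = 10^(-1.99) = 1.02 × 10^-2 M = x
Ka = 10^(−3.24) = 5.75 × 10^-4
Ka = x²/(C₀ − x) ⇒ C₀ = x + x²/Ka
C₀ = 1.02 × 10^-2 + (1.02 × 10^-2)²/(5.75 × 10^-4) = 1.91 × 10^-1 M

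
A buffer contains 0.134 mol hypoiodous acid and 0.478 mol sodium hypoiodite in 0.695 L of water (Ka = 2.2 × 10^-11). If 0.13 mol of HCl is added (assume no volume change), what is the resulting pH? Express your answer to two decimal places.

pH = 10.78

After neutralization: n(HOI) = 0.264 mol, n(OI-) = 0.348 mol.
pKa = −log(2.2 × 10^-11) = 10.658
pH = pKa + log(n_OI-/n_HOI) = 10.658 + log(0.348/0.264) = 10.658 + (+0.120)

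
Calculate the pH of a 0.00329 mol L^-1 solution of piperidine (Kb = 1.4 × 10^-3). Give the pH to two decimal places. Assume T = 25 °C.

C5H10NH + H2O ⇌ C5H10NH2+ + OH-
From the ICE table, Kb = x²/(0.00329 − x) = 1.4 × 10^-3.
Here C₀/Kb ≈ 2.35, so the small-x approximation fails. Use the quadratic:
x = (−Kb + √(Kb² + 4·Kb·C₀))/2 = 1.56 × 10^-3 M
pOH = −log(1.56 × 10^-3) = 2.81; pH = 14.00 − 2.81 = 11.19

pH = 11.19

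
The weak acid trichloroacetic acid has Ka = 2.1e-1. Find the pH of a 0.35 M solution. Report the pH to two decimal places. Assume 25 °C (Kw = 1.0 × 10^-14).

Cl3CCOOH ⇌ Cl3CCOO- + H+
From the ICE table, Ka = x²/(0.35 − x) = 2.1 × 10^-1.
x is not negligible relative to C₀; solve x² + 0.21·x − 0.0735 = 0.
x = [−0.21 + √(0.21² + 0.294)]/2 = 1.86 × 10^-1 M
pH = −log[H+] = −log(1.86 × 10^-1) = 0.73

pH = 0.73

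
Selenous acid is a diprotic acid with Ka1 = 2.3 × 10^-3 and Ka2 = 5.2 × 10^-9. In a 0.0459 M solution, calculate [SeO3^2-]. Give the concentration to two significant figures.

First ionization gives [H+] ≈ [HSeO3-] = 9.19 × 10^-3 M.
Second step: Ka2 = [H+][SeO3^2-]/[HSeO3-] ≈ [SeO3^2-] (since [H+] ≈ [HSeO3-]).
So [SeO3^2-] ≈ Ka2.

5.2 × 10^-9 M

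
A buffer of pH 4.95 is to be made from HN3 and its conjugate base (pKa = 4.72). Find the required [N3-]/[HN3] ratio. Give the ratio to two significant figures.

pH = pKa + log(r) ⇒ log(r) = 4.95 − 4.72 = +0.23
r = [N3-]/[HN3] = 10^(+0.23) = 1.7

ratio = 1.7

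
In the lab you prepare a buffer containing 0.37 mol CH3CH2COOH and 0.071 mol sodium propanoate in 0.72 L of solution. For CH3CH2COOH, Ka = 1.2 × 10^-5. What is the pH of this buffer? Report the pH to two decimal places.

pKa = −log(1.2 × 10^-5) = 4.921
Henderson–Hasselbalch: pH = pKa + log([CH3CH2COO-]/[CH3CH2COOH]) = 4.921 + log(0.071/0.37)
pH = 4.921 + (-0.717) = 4.20

pH = 4.20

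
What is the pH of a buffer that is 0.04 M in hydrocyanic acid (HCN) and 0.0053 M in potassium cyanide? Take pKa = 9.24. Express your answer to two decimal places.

pH = pKa + log([A⁻]/[HA]) = 9.24 + log(0.0053/0.04)
pH = 9.24 + (-0.878) = 8.36

pH = 8.36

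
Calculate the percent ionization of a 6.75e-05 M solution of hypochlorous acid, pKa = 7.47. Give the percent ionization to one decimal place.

HOCl ⇌ OCl- + H+; let x = [H+] at equilibrium.
Ka = 10^(−7.47) = 3.39 × 10^-8
x ≈ √(Ka·C₀) = √(3.39 × 10^-8 × 6.75e-05) = 1.51 × 10^-6 M
% ionization = x/C₀ × 100% = 1.51 × 10^-6/6.75e-05 × 100% = 2.2%

2.2%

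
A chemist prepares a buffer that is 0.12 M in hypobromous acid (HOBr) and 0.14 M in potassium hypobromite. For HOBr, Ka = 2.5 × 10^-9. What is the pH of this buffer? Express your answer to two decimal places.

pKa = −log(2.5 × 10^-9) = 8.602
pH = pKa + log([A⁻]/[HA]) = 8.602 + log(0.14/0.12)
pH = 8.602 + (+0.067) = 8.67

pH = 8.67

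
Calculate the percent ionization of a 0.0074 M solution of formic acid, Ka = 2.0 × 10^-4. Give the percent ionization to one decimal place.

HCOOH ⇌ HCOO- + H+; let x = [H+] at equilibrium.
Solve x² + 0.0002x − 1.48e-06 = 0 → x = 1.12 × 10^-3 M
% ionization = x/C₀ × 100% = 1.12 × 10^-3/0.0074 × 100% = 15.1%

15.1%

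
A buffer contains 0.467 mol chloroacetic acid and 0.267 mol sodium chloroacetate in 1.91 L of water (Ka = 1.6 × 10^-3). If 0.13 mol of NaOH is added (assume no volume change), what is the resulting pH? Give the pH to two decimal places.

pH = 2.87

OH- converts ClCH2COOH to ClCH2COO-: ClCH2COOH → 0.337 mol, ClCH2COO- → 0.397 mol.
pKa = −log(1.6 × 10^-3) = 2.796
Henderson–Hasselbalch with mole ratio 0.397/0.337: pH = 2.796 + (+0.071)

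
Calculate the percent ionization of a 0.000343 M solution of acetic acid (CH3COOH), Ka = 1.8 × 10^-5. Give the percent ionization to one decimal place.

CH3COOH ⇌ CH3COO- + H+; let x = [H+] at equilibrium.
Solve x² + 1.8e-05x − 6.17e-09 = 0 → x = 7.01 × 10^-5 M
% ionization = x/C₀ × 100% = 7.01 × 10^-5/0.000343 × 100% = 20.4%

20.4%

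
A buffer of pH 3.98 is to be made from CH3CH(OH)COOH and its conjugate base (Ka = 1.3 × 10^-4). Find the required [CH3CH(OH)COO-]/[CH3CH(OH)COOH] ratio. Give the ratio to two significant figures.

pKa = -log(1.3 × 10^-4) = 3.886
pH = pKa + log(r) ⇒ log(r) = 3.98 − 3.886 = +0.094
r = [CH3CH(OH)COO-]/[CH3CH(OH)COOH] = 10^(+0.094) = 1.24

ratio = 1.2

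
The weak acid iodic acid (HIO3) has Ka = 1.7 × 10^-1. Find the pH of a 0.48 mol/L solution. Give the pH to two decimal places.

HIO3 ⇌ IO3- + H+
From the ICE table, Ka = [H+]²/(0.48 − [H+]) = 1.7 × 10^-1.
Here C₀/Ka ≈ 2.82, so the small-[H+] approximation fails. Use the quadratic:
[H+] = (−Ka + √(Ka² + 4·Ka·C₀))/2 = 2.13 × 10^-1 M
pH = −log[H+] = −log(2.13 × 10^-1) = 0.67

pH = 0.67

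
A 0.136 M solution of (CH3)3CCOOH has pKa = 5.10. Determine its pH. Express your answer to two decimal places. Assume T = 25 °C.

(CH3)3CCOOH ⇌ (CH3)3CCOO- + H+
Ka = 10^(−5.10) = 7.94 × 10^-6
From the ICE table, Ka = [H+]²/(0.136 − [H+]) = 7.94 × 10^-6.
Since Ka ≪ C₀, [H+] ≈ √(Ka·C₀) = 1.04 × 10^-3 M.
pH = −log(1.04 × 10^-3) = 2.98

pH = 2.98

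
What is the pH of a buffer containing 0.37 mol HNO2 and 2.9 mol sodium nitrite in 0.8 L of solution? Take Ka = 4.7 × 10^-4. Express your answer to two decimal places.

pKa = −log(4.7 × 10^-4) = 3.328
Using pH = pKa + log([base]/[acid]) with [base]/[acid] = 2.9/0.37:
pH = 3.328 + (+0.894) = 4.22

pH = 4.22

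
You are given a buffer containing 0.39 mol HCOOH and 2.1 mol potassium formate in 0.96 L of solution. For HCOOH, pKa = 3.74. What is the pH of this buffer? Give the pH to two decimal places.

pH = 4.47

Henderson–Hasselbalch: pH = pKa + log([HCOO-]/[HCOOH]) = 3.74 + log(2.1/0.39)
pH = 3.74 + (+0.731) = 4.47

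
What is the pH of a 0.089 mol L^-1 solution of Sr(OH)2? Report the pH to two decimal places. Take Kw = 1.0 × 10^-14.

Sr(OH)2 is a strong base (each formula unit releases 2 OH-); [OH-] = 0.178 M.
pOH = -log(0.178) = 0.75
pH = 14.00 - 0.75 = 13.25

pH = 13.25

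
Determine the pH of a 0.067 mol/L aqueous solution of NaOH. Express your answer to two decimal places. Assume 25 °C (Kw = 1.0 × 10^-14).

NaOH is a strong base; [OH-] = 0.067 M.
pOH = -log(0.067) = 1.17
pH = 14.00 - 1.17 = 12.83

pH = 12.83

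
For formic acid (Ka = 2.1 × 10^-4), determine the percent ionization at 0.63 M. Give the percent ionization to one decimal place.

HCOOH ⇌ HCOO- + H+; let x = [H+] at equilibrium.
x ≈ √(Ka·C₀) = √(2.1 × 10^-4 × 0.63) = 1.15 × 10^-2 M
Fraction ionized = 1.15 × 10^-2 / 0.63 = 0.0183 → 1.8%

1.8%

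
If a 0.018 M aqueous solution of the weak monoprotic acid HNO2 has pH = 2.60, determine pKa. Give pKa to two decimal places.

[H+] = 10^(-2.60) = 2.51 × 10^-3 M
At equilibrium [HA] = 0.018 − 2.51 × 10^-3 = 1.55 × 10^-2 M
Ka = [H+][A-]/[HA] = (2.51 × 10^-3)² / 1.55 × 10^-2 = 4.06 × 10^-4
pKa = -log(4.06 × 10^-4) = 3.39

pKa = 3.39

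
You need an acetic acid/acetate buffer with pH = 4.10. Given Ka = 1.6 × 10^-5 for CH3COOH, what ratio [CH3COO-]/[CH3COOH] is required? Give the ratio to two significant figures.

ratio = 0.20

pKa = -log(1.6 × 10^-5) = 4.796
pH = pKa + log(r) ⇒ log(r) = 4.10 − 4.796 = -0.696
r = [CH3COO-]/[CH3COOH] = 10^(-0.696) = 0.201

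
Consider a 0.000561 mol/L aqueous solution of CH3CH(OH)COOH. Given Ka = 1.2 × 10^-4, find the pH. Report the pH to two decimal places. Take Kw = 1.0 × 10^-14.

pH = 3.69

CH3CH(OH)COOH ⇌ CH3CH(OH)COO- + H+
From the ICE table, Ka = x²/(0.000561 − x) = 1.2 × 10^-4.
Here C₀/Ka ≈ 4.67, so the small-x approximation fails. Use the quadratic:
x = (−Ka + √(Ka² + 4·Ka·C₀))/2 = 2.06 × 10^-4 M
pH = −log[H+] = −log(2.06 × 10^-4) = 3.69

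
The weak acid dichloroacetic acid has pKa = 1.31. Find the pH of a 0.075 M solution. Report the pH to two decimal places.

Cl2CHCOOH ⇌ Cl2CHCOO- + H+
Ka = 10^(−1.31) = 4.90 × 10^-2
Ka = [H+]²/(0.075 − [H+]) = 4.90 × 10^-2
Here C₀/Ka ≈ 1.53, so the small-[H+] approximation fails. Use the quadratic:
[H+] = [−0.049 + √(0.049² + 0.0147)]/2 = 4.09 × 10^-2 M
pH = −log(4.09 × 10^-2) = 1.39

pH = 1.39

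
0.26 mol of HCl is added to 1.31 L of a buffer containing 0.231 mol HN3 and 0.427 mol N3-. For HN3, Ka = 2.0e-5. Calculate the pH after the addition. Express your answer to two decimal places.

pH = 4.23

Added H+ converts N3- to HN3: HN3 → 0.491 mol, N3- → 0.167 mol.
pKa = −log(2.0 × 10^-5) = 4.699
pH = pKa + log(n_N3-/n_HN3) = 4.699 + log(0.167/0.491) = 4.699 + (-0.468)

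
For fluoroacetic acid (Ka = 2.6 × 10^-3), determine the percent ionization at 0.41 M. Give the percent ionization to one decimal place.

7.7%

FCH2COOH ⇌ FCH2COO- + H+; let x = [H+] at equilibrium.
Ka = x²/(C₀ − x); solving the quadratic gives x = 3.14 × 10^-2 M.
% ionization = x/C₀ × 100% = 3.14 × 10^-2/0.41 × 100% = 7.7%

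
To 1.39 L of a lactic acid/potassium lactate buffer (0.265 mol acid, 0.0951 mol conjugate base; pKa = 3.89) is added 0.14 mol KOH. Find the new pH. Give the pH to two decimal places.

OH- converts CH3CH(OH)COOH to CH3CH(OH)COO-: CH3CH(OH)COOH → 0.125 mol, CH3CH(OH)COO- → 0.235 mol.
pH = pKa + log(n_CH3CH(OH)COO-/n_CH3CH(OH)COOH) = 3.89 + log(0.235/0.125) = 3.89 + (+0.274)

pH = 4.16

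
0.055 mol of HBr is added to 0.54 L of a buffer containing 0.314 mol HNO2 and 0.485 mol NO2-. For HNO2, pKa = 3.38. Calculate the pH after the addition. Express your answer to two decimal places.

Added H+ converts NO2- to HNO2: HNO2 → 0.369 mol, NO2- → 0.43 mol.
pH = pKa + log(n_NO2-/n_HNO2) = 3.38 + log(0.43/0.369) = 3.38 + (+0.066)

pH = 3.45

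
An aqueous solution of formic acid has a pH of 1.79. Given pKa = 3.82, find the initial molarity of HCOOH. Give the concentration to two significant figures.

[H+] = 10^(-1.79) = 1.62 × 10^-2 M = x
Ka = 10^(−3.82) = 1.51 × 10^-4
Ka = x²/(C₀ − x) ⇒ C₀ = x + x²/Ka
C₀ = 1.62 × 10^-2 + (1.62 × 10^-2)²/(1.51 × 10^-4) = 1.75 M

C₀ = 1.8 M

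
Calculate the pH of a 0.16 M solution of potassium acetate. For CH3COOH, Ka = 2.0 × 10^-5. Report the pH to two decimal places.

CH3COO- is the conjugate base of the weak acid CH3COOH.
Kb = Kw/Ka = 1.0×10^-14 / 2.0 × 10^-5 = 5.00 × 10^-10
Kb = [OH-]²/(0.16 − [OH-]) = 5.00 × 10^-10
Neglecting [OH-] in the denominator: [OH-] = √(5.00 × 10^-10 × 0.16) = 8.94 × 10^-6 M
([OH-]/C₀ = 0.0056% < 5%, so the approximation holds.)
pOH = 5.05, so pH = 14.00 − pOH = 8.95

pH = 8.95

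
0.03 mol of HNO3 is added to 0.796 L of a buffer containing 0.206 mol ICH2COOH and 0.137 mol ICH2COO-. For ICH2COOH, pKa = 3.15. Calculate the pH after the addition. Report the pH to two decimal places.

After neutralization: n(ICH2COOH) = 0.236 mol, n(ICH2COO-) = 0.107 mol.
pH = pKa + log([A⁻]/[HA]) = 3.15 + log(0.107/0.236) = 3.15 -0.344

pH = 2.81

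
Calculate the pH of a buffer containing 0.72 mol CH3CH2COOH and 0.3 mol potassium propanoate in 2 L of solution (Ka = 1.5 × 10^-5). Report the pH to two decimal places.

pH = 4.44

pKa = −log(1.5 × 10^-5) = 4.824
Henderson–Hasselbalch: pH = pKa + log([CH3CH2COO-]/[CH3CH2COOH]) = 4.824 + log(0.3/0.72)
pH = 4.824 + (-0.380) = 4.44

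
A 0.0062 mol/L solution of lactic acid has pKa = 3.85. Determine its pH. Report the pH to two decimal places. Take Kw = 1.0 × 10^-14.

pH = 3.06

CH3CH(OH)COOH ⇌ CH3CH(OH)COO- + H+
Ka = 10^(−3.85) = 1.41 × 10^-4
Ka = [H+]²/(0.0062 − [H+]) = 1.41 × 10^-4
Here C₀/Ka ≈ 44, so the small-[H+] approximation fails. Use the quadratic:
[H+] = (−Ka + √(Ka² + 4·Ka·C₀))/2 = 8.67 × 10^-4 M
pH = −log[H+] = −log(8.67 × 10^-4) = 3.06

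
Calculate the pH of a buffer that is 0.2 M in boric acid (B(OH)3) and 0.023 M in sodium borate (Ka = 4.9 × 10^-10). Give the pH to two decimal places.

pH = 8.37

pKa = −log(4.9 × 10^-10) = 9.310
Using pH = pKa + log([base]/[acid]) with [base]/[acid] = 0.023/0.2:
pH = 9.310 + (-0.939) = 8.37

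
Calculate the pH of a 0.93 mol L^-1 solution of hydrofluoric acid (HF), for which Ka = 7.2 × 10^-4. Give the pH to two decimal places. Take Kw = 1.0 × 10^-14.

pH = 1.59

HF ⇌ F- + H+
Let x = [H+] at equilibrium. Ka = x²/(0.93 − x).
Neglecting x in the denominator: x = √(7.2 × 10^-4 × 0.93) = 2.59 × 10^-2 M
pH = −log[H+] = −log(2.59 × 10^-2) = 1.59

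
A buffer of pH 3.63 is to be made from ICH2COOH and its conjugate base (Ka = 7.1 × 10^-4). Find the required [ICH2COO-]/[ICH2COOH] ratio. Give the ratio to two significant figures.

pKa = -log(7.1 × 10^-4) = 3.149
pH = pKa + log(r) ⇒ log(r) = 3.63 − 3.149 = +0.481
r = [ICH2COO-]/[ICH2COOH] = 10^(+0.481) = 3.03

ratio = 3.0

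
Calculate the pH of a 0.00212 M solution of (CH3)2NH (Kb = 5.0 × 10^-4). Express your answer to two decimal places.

pH = 10.91

(CH3)2NH + H2O ⇌ (CH3)2NH2+ + OH-
From the ICE table, Kb = [OH-]²/(0.00212 − [OH-]) = 5.0 × 10^-4.
The 5% rule fails; solving [OH-]² + Kb·[OH-] − Kb·C₀ = 0 exactly:
[OH-] = (−Kb + √(Kb² + 4·Kb·C₀))/2 = 8.09 × 10^-4 M
pOH = −log(8.09 × 10^-4) = 3.09; pH = 14.00 − 3.09 = 10.91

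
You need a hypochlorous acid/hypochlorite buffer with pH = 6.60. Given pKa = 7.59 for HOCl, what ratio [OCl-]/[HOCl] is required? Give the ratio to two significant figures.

ratio = 0.10

pH = pKa + log(r) ⇒ log(r) = 6.60 − 7.59 = -0.99
r = [OCl-]/[HOCl] = 10^(-0.99) = 0.102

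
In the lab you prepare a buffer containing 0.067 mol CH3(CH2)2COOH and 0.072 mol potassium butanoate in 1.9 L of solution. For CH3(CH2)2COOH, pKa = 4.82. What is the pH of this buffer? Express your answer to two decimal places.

pH = pKa + log([A⁻]/[HA]) = 4.82 + log(0.072/0.067)
pH = 4.82 + (+0.031) = 4.85

pH = 4.85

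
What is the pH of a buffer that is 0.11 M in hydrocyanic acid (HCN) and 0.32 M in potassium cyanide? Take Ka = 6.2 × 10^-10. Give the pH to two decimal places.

pKa = −log(6.2 × 10^-10) = 9.208
pH = pKa + log([A⁻]/[HA]) = 9.208 + log(0.32/0.11)
pH = 9.208 + (+0.464) = 9.67

pH = 9.67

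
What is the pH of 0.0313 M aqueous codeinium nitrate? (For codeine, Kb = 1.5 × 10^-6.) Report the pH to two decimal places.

pH = 4.84

C18H22NO3+ is the conjugate acid of the weak base C18H21NO3.
Ka = Kw/Kb = 1.0×10^-14 / 1.5 × 10^-6 = 6.67 × 10^-9
Ka = x²/(0.0313 − x) = 6.67 × 10^-9
Assume x ≪ 0.0313: x ≈ √(6.67 × 10^-9 × 0.0313) = 1.44 × 10^-5 M
pH = −log(1.44 × 10^-5) = 4.84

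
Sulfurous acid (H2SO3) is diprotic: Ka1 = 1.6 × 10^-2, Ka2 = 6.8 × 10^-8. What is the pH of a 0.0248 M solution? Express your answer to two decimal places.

pH = 1.87

Since Ka1 ≫ Ka2, the first ionization dominates [H+].
Ka1 = x²/(0.0248 − x) = 1.6 × 10^-2
Solving the quadratic: x = (−Ka1 + √(Ka1² + 4·Ka1·C₀))/2 = 1.35 × 10^-2 M
pH = −log(1.35 × 10^-2) = 1.87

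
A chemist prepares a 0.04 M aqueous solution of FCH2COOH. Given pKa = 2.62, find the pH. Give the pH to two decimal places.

pH = 2.06

FCH2COOH ⇌ FCH2COO- + H+
Ka = 10^(−2.62) = 2.40 × 10^-3
Let x = [H+] at equilibrium. Ka = x²/(0.04 − x).
x is not negligible relative to C₀; solve x² + 0.0024·x − 9.6e-05 = 0.
x = [−0.0024 + √(0.0024² + 0.000384)]/2 = 8.67 × 10^-3 M
pH = −log[H+] = −log(8.67 × 10^-3) = 2.06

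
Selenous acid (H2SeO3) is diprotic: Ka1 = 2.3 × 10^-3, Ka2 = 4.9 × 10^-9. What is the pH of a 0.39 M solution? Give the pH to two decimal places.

pH = 1.54

Since Ka1 ≫ Ka2, the first ionization dominates [H+].
Ka1 = x²/(0.39 − x) = 2.3 × 10^-3
Solving the quadratic: x = (−Ka1 + √(Ka1² + 4·Ka1·C₀))/2 = 2.88 × 10^-2 M
pH = −log(2.88 × 10^-2) = 1.54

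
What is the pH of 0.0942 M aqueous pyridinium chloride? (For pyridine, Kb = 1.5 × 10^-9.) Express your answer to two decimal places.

C5H5NH+ is the conjugate acid of the weak base C5H5N.
Ka = Kw/Kb = 1.0×10^-14 / 1.5 × 10^-9 = 6.67 × 10^-6
Let x = [H+] at equilibrium. Ka = x²/(0.0942 − x).
Assume x ≪ 0.0942: x ≈ √(6.67 × 10^-6 × 0.0942) = 7.93 × 10^-4 M
pH = −log[H+] = −log(7.93 × 10^-4) = 3.10

pH = 3.10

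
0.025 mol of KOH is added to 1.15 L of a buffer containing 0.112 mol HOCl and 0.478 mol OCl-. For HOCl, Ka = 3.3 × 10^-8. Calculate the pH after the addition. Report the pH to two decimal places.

pH = 8.24

OH- converts HOCl to OCl-: HOCl → 0.087 mol, OCl- → 0.503 mol.
pKa = −log(3.3 × 10^-8) = 7.481
Henderson–Hasselbalch with mole ratio 0.503/0.087: pH = 7.481 + (+0.762)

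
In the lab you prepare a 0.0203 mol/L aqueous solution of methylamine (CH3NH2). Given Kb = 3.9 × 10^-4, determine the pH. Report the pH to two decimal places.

CH3NH2 + H2O ⇌ CH3NH3+ + OH-
Kb = [OH-]²/(0.0203 − [OH-]) = 3.9 × 10^-4
Here C₀/Kb ≈ 52.1, so the small-[OH-] approximation fails. Use the quadratic:
[OH-] = (−Kb + √(Kb² + 4·Kb·C₀))/2 = 2.63 × 10^-3 M
pOH = 2.58, so pH = 14.00 − pOH = 11.42

pH = 11.42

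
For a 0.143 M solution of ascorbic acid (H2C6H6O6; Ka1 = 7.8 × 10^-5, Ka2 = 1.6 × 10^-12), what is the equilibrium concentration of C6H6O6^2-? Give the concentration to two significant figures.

First ionization gives [H+] ≈ [HC6H6O6-] = 3.34 × 10^-3 M.
Second step: Ka2 = [H+][C6H6O6^2-]/[HC6H6O6-] ≈ [C6H6O6^2-] (since [H+] ≈ [HC6H6O6-]).
So [C6H6O6^2-] ≈ Ka2.

1.6 × 10^-12 M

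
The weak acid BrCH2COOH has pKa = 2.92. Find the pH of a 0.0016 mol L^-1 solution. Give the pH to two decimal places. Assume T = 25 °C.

BrCH2COOH ⇌ BrCH2COO- + H+
Ka = 10^(−2.92) = 1.20 × 10^-3
From the ICE table, Ka = [H+]²/(0.0016 − [H+]) = 1.20 × 10^-3.
The 5% rule fails; solving [H+]² + Ka·[H+] − Ka·C₀ = 0 exactly:
[H+] = [−0.0012 + √(0.0012² + 7.68e-06)]/2 = 9.10 × 10^-4 M
pH = −log(9.10 × 10^-4) = 3.04

pH = 3.04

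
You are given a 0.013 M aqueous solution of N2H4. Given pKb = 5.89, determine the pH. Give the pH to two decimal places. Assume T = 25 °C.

N2H4 + H2O ⇌ N2H5+ + OH-
Kb = 10^(−5.89) = 1.29 × 10^-6
From the ICE table, Kb = [OH-]²/(0.013 − [OH-]) = 1.29 × 10^-6.
Assume [OH-] ≪ 0.013: [OH-] ≈ √(1.29 × 10^-6 × 0.013) = 1.29 × 10^-4 M
([OH-]/C₀ = 1% < 5%, so the approximation holds.)
pOH = 3.89, so pH = 14.00 − pOH = 10.11

pH = 10.11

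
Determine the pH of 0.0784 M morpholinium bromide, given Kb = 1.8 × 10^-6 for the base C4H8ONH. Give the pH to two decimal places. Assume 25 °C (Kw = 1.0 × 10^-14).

C4H8ONH2+ is the conjugate acid of the weak base C4H8ONH.
Ka = Kw/Kb = 1.0×10^-14 / 1.8 × 10^-6 = 5.56 × 10^-9
From the ICE table, Ka = x²/(0.0784 − x) = 5.56 × 10^-9.
Assume x ≪ 0.0784: x ≈ √(5.56 × 10^-9 × 0.0784) = 2.09 × 10^-5 M
Check: 0.027% ionized — well under 5%, approximation valid.
pH = −log[H+] = −log(2.09 × 10^-5) = 4.68

pH = 4.68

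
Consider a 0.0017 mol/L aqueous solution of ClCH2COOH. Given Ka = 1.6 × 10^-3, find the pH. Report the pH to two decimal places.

ClCH2COOH ⇌ ClCH2COO- + H+
Ka = [H+]²/(0.0017 − [H+]) = 1.6 × 10^-3
[H+] is not negligible relative to C₀; solve [H+]² + 0.0016·[H+] − 2.72e-06 = 0.
[H+] = (−Ka + √(Ka² + 4·Ka·C₀))/2 = 1.03 × 10^-3 M
pH = −log[H+] = −log(1.03 × 10^-3) = 2.99

pH = 2.99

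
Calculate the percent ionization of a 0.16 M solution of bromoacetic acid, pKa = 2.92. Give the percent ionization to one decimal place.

8.3%

BrCH2COOH ⇌ BrCH2COO- + H+; let x = [H+] at equilibrium.
Ka = 10^(−2.92) = 1.20 × 10^-3
Solve x² + 0.0012x − 0.000192 = 0 → x = 1.33 × 10^-2 M
% ionization = x/C₀ × 100% = 1.33 × 10^-2/0.16 × 100% = 8.3%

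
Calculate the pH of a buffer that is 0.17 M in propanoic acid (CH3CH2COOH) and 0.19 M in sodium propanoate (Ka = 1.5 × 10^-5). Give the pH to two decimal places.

pH = 4.87

pKa = −log(1.5 × 10^-5) = 4.824
Henderson–Hasselbalch: pH = pKa + log([CH3CH2COO-]/[CH3CH2COOH]) = 4.824 + log(0.19/0.17)
pH = 4.824 + (+0.048) = 4.87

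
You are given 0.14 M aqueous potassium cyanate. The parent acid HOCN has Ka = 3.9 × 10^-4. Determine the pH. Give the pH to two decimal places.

OCN- is the conjugate base of the weak acid HOCN.
Kb = Kw/Ka = 1.0×10^-14 / 3.9 × 10^-4 = 2.56 × 10^-11
From the ICE table, Kb = [OH-]²/(0.14 − [OH-]) = 2.56 × 10^-11.
Neglecting [OH-] in the denominator: [OH-] = √(2.56 × 10^-11 × 0.14) = 1.89 × 10^-6 M
pOH = 5.72, so pH = 14.00 − pOH = 8.28

pH = 8.28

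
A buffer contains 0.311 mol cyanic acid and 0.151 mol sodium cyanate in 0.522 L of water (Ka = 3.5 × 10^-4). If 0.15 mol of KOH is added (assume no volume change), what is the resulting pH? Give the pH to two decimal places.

After neutralization: n(HOCN) = 0.161 mol, n(OCN-) = 0.301 mol.
pKa = −log(3.5 × 10^-4) = 3.456
Henderson–Hasselbalch with mole ratio 0.301/0.161: pH = 3.456 + (+0.272)

pH = 3.73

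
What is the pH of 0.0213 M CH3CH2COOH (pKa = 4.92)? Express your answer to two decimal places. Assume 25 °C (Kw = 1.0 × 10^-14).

pH = 3.30

CH3CH2COOH ⇌ CH3CH2COO- + H+
Ka = 10^(−4.92) = 1.20 × 10^-5
Ka = x²/(0.0213 − x) = 1.20 × 10^-5
Neglecting x in the denominator: x = √(1.20 × 10^-5 × 0.0213) = 5.06 × 10^-4 M
Check: 2.4% ionized — well under 5%, approximation valid.
pH = −log[H+] = −log(5.06 × 10^-4) = 3.30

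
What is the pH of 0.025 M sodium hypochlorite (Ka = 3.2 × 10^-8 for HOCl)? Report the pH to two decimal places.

OCl- is the conjugate base of the weak acid HOCl.
Kb = Kw/Ka = 1.0×10^-14 / 3.2 × 10^-8 = 3.12 × 10^-7
Let x = [OH-] at equilibrium. Kb = x²/(0.025 − x).
Assume x ≪ 0.025: x ≈ √(3.12 × 10^-7 × 0.025) = 8.83 × 10^-5 M
(x/C₀ = 0.35% < 5%, so the approximation holds.)
pOH = −log(8.83 × 10^-5) = 4.05; pH = 14.00 − 4.05 = 9.95

pH = 9.95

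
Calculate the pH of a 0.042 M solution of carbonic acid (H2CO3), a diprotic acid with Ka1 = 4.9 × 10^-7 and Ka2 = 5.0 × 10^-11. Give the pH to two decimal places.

pH = 3.84

Ka1 ≫ Ka2, so treat the first dissociation as the only significant source of H+.
Ka1 = x²/(0.042 − x) = 4.9 × 10^-7
x ≈ √(4.9 × 10^-7 × 0.042) = 1.43 × 10^-4 M
pH = −log(1.43 × 10^-4) = 3.84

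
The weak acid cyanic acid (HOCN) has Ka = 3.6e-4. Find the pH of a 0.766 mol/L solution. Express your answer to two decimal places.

pH = 1.78

HOCN ⇌ OCN- + H+
From the ICE table, Ka = [H+]²/(0.766 − [H+]) = 3.6 × 10^-4.
Since Ka ≪ C₀, [H+] ≈ √(Ka·C₀) = 1.66 × 10^-2 M.
pH = −log(1.66 × 10^-2) = 1.78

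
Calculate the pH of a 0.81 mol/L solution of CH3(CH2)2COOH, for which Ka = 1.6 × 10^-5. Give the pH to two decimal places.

pH = 2.44

CH3(CH2)2COOH ⇌ CH3(CH2)2COO- + H+
Ka = [H+]²/(0.81 − [H+]) = 1.6 × 10^-5
Neglecting [H+] in the denominator: [H+] = √(1.6 × 10^-5 × 0.81) = 3.60 × 10^-3 M
([H+]/C₀ = 0.44% < 5%, so the approximation holds.)
pH = −log(3.60 × 10^-3) = 2.44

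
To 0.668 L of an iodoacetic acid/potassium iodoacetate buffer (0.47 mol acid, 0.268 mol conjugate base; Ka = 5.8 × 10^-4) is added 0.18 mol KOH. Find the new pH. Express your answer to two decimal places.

pH = 3.43

After neutralization: n(ICH2COOH) = 0.29 mol, n(ICH2COO-) = 0.448 mol.
pKa = −log(5.8 × 10^-4) = 3.237
Henderson–Hasselbalch with mole ratio 0.448/0.29: pH = 3.237 + (+0.189)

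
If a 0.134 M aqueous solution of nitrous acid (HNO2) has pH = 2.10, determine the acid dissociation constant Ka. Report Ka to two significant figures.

Ka = 5.0 × 10^-4

[H+] = 10^(-2.10) = 7.94 × 10^-3 M
At equilibrium [HA] = 0.134 − 7.94 × 10^-3 = 1.26 × 10^-1 M
Ka = [H+][A-]/[HA] = (7.94 × 10^-3)² / 1.26 × 10^-1 = 5.0 × 10^-4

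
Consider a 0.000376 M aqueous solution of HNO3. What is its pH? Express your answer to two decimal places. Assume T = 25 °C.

pH = 3.42

HNO3 is a strong acid and dissociates completely, so [H+] = 0.000376 M.
pH = -log(0.000376) = 3.42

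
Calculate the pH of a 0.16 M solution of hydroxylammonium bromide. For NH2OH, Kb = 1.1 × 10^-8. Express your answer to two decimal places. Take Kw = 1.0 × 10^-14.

pH = 3.42

NH3OH+ is the conjugate acid of the weak base NH2OH.
Ka = Kw/Kb = 1.0×10^-14 / 1.1 × 10^-8 = 9.09 × 10^-7
From the ICE table, Ka = x²/(0.16 − x) = 9.09 × 10^-7.
Since Ka ≪ C₀, x ≈ √(Ka·C₀) = 3.81 × 10^-4 M.
pH = −log(3.81 × 10^-4) = 3.42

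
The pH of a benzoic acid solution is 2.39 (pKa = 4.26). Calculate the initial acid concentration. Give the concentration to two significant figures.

C₀ = 3.1 × 10^-1 M

[H+] = 10^(-2.39) = 4.07 × 10^-3 M = x
Ka = 10^(−4.26) = 5.50 × 10^-5
Ka = x²/(C₀ − x) ⇒ C₀ = x + x²/Ka
C₀ = 4.07 × 10^-3 + (4.07 × 10^-3)²/(5.50 × 10^-5) = 3.05 × 10^-1 M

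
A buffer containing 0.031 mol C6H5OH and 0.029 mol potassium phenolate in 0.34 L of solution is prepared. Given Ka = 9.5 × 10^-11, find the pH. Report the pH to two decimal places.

pKa = −log(9.5 × 10^-11) = 10.022
Using pH = pKa + log([base]/[acid]) with [base]/[acid] = 0.029/0.031:
pH = 10.022 + (-0.029) = 9.99

pH = 9.99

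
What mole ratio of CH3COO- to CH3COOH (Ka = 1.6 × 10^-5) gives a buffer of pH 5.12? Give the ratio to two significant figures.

ratio = 2.1

pKa = -log(1.6 × 10^-5) = 4.796
pH = pKa + log(r) ⇒ log(r) = 5.12 − 4.796 = +0.324
r = [CH3COO-]/[CH3COOH] = 10^(+0.324) = 2.11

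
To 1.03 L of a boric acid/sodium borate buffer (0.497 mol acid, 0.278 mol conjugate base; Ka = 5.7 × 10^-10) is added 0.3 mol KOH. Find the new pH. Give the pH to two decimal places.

After neutralization: n(B(OH)3) = 0.197 mol, n(B(OH)4-) = 0.578 mol.
pKa = −log(5.7 × 10^-10) = 9.244
pH = pKa + log([A⁻]/[HA]) = 9.244 + log(0.578/0.197) = 9.244 +0.467

pH = 9.71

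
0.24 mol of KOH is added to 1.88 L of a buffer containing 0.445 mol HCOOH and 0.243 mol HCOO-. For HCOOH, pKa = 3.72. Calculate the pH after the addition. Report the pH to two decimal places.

After neutralization: n(HCOOH) = 0.205 mol, n(HCOO-) = 0.483 mol.
Henderson–Hasselbalch with mole ratio 0.483/0.205: pH = 3.72 + (+0.372)

pH = 4.09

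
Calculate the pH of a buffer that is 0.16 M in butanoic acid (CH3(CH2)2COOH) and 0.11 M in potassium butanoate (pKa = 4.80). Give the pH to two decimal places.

pH = 4.64

pH = pKa + log([A⁻]/[HA]) = 4.80 + log(0.11/0.16)
pH = 4.80 + (-0.163) = 4.64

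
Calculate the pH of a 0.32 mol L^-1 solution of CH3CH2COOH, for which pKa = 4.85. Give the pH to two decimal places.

CH3CH2COOH ⇌ CH3CH2COO- + H+
Ka = 10^(−4.85) = 1.41 × 10^-5
From the ICE table, Ka = x²/(0.32 − x) = 1.41 × 10^-5.
Neglecting x in the denominator: x = √(1.41 × 10^-5 × 0.32) = 2.12 × 10^-3 M
pH = −log(2.12 × 10^-3) = 2.67

pH = 2.67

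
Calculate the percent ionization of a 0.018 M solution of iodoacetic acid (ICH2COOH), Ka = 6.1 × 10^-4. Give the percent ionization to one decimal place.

16.8%

ICH2COOH ⇌ ICH2COO- + H+; let x = [H+] at equilibrium.
Ka = x²/(C₀ − x); solving the quadratic gives x = 3.02 × 10^-3 M.
% ionization = x/C₀ × 100% = 3.02 × 10^-3/0.018 × 100% = 16.8%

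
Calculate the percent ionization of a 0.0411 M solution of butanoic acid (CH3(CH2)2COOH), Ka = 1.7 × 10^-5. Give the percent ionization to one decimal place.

CH3(CH2)2COOH ⇌ CH3(CH2)2COO- + H+; let x = [H+] at equilibrium.
x ≈ √(Ka·C₀) = √(1.7 × 10^-5 × 0.0411) = 8.36 × 10^-4 M
Fraction ionized = 8.36 × 10^-4 / 0.0411 = 0.0203 → 2.0%

2.0%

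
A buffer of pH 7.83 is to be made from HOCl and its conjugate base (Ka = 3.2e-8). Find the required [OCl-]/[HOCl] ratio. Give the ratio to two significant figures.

pKa = -log(3.2 × 10^-8) = 7.495
pH = pKa + log(r) ⇒ log(r) = 7.83 − 7.495 = +0.335
r = [OCl-]/[HOCl] = 10^(+0.335) = 2.16

ratio = 2.2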